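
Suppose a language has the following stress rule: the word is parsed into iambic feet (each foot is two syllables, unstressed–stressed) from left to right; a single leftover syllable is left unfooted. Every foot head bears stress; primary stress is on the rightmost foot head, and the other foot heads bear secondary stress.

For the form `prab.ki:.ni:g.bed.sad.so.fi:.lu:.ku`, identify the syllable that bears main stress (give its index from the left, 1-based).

8

Parse left to right into iambic (σˈσ) feet: (prab.ˈki:) (ni:g.ˈbed) (sad.ˈso) (fi:.ˈlu:) ku. Syllable 9 is left unfooted.
Foot heads (stressed positions): 2, 4, 6, 8.
End Rule Rightmost: primary stress on the rightmost head = syllable 8.
Primary stress: syllable 8 → prab.ki:.ni:g.bed.sad.so.fi:.ˈlu:.ku.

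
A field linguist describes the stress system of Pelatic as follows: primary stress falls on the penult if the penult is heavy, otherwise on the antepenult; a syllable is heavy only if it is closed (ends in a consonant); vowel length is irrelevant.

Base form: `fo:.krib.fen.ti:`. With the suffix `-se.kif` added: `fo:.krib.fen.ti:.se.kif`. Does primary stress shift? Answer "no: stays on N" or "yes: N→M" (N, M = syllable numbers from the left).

yes: 3→4

Base `fo:.krib.fen.ti:` (4 syllables):
  Weights: 2 krib H, 3 fen H, 4 ti: L.
  The penult (syllable 3, fen) is heavy, so it takes stress.
  → primary stress on syllable 3.
Suffixed `fo:.krib.fen.ti:.se.kif` (6 syllables):
  Weights: 4 ti: L, 5 se L, 6 kif H.
  The penult (syllable 5, se) is light, so stress falls on the antepenult (syllable 4, ti:).
  → primary stress on syllable 4.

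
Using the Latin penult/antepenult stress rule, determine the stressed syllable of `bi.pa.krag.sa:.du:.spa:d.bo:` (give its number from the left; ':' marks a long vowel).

6

Classical Latin: stress the penult if heavy (long vowel or closed), else the antepenult.
Weights: 5 du: H, 6 spa:d H, 7 bo: H.
The penult (syllable 6, spa:d) is heavy, so it takes stress.
Stress on syllable 6: bi.pa.krag.sa:.du:.ˈspa:d.bo:.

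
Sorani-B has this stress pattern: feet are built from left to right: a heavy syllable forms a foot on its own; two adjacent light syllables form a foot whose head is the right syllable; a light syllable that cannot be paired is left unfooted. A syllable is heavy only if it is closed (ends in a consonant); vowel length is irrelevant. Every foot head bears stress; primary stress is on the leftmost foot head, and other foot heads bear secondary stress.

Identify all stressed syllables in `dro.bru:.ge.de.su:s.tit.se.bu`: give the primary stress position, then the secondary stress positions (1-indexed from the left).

primary 2, secondary 4, 5, 6, 8

Weights: 1 dro L, 2 bru: L, 3 ge L, 4 de L, 5 su:s H, 6 tit H, 7 se L, 8 bu L.
Parse left to right (heavy = foot alone; LL = one foot; stranded L unfooted): (dro.ˈbru:) (ge.ˈde) (ˈsu:s) (ˈtit) (se.ˈbu).
Foot heads: 2, 4, 5, 6, 8.
Primary stress on the leftmost head = syllable 2.
Secondary stress on 4, 5, 6, 8: dro.ˈbru:.ge.ˌde.ˌsu:s.ˌtit.se.ˌbu.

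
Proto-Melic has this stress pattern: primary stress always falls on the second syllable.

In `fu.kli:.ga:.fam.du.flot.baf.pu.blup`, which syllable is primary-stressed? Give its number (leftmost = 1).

The word has 9 syllables; the second syllable is syllable 2 (kli:).
Primary stress: syllable 2 → fu.ˈkli:.ga:.fam.du.flot.baf.pu.blup.

2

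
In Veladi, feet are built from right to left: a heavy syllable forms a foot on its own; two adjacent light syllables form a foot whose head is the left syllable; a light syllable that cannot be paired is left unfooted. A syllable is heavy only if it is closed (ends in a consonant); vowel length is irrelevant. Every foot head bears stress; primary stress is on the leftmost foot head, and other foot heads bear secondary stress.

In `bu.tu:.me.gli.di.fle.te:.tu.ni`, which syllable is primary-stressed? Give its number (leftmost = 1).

2

Weights: 1 bu L, 2 tu: L, 3 me L, 4 gli L, 5 di L, 6 fle L, 7 te: L, 8 tu L, 9 ni L.
Parse right to left (heavy = foot alone; LL = one foot; stranded L unfooted): bu (ˈtu:.me) (ˈgli.di) (ˈfle.te:) (ˈtu.ni).
Foot heads: 2, 4, 6, 8.
Primary stress on the leftmost head = syllable 2.
Primary stress: syllable 2 → bu.ˈtu:.me.gli.di.fle.te:.tu.ni.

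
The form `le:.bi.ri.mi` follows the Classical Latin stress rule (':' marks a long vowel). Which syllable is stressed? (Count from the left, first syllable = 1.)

Classical Latin: stress the penult if heavy (long vowel or closed), else the antepenult.
Weights: 2 bi L, 3 ri L, 4 mi L.
The penult (syllable 3, ri) is light, so stress falls on the antepenult (syllable 2, bi).
Stress on syllable 2: le:.ˈbi.ri.mi.

2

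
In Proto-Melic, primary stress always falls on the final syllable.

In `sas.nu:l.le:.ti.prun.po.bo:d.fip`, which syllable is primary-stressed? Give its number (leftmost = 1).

The word has 8 syllables; the final syllable is syllable 8 (fip).
Primary stress: syllable 8 → sas.nu:l.le:.ti.prun.po.bo:d.ˈfip.

8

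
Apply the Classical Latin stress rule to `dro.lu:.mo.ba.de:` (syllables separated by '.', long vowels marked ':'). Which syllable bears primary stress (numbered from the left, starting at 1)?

Classical Latin: stress the penult if heavy (long vowel or closed), else the antepenult.
Weights: 3 mo L, 4 ba L, 5 de: H.
The penult (syllable 4, ba) is light, so stress falls on the antepenult (syllable 3, mo).
Stress on syllable 3: dro.lu:.ˈmo.ba.de:.

3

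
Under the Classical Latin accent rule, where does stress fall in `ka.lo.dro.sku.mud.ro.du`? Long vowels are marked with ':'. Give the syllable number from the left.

5

Classical Latin: stress the penult if heavy (long vowel or closed), else the antepenult.
Weights: 5 mud H, 6 ro L, 7 du L.
The penult (syllable 6, ro) is light, so stress falls on the antepenult (syllable 5, mud).
Stress on syllable 5: ka.lo.dro.sku.ˈmud.ro.du.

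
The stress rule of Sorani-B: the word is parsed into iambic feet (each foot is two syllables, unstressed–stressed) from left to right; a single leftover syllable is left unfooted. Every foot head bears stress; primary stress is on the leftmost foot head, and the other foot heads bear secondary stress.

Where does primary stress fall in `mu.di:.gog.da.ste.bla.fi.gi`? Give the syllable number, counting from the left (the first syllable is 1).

Parse left to right into iambic (σˈσ) feet: (mu.ˈdi:) (gog.ˈda) (ste.ˈbla) (fi.ˈgi).
Foot heads (stressed positions): 2, 4, 6, 8.
End Rule Leftmost: primary stress on the leftmost head = syllable 2.
Primary stress: syllable 2 → mu.ˈdi:.gog.da.ste.bla.fi.gi.

2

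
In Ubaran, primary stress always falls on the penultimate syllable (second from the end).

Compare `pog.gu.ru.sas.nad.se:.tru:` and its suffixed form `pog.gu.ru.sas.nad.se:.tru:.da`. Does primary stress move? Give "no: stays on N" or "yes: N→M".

Base `pog.gu.ru.sas.nad.se:.tru:` (7 syllables):
  The word has 7 syllables; the penultimate syllable (second from the end) is syllable 6 (se:).
  → primary stress on syllable 6.
Suffixed `pog.gu.ru.sas.nad.se:.tru:.da` (8 syllables):
  The word has 8 syllables; the penultimate syllable (second from the end) is syllable 7 (tru:).
  → primary stress on syllable 7.

yes: 6→7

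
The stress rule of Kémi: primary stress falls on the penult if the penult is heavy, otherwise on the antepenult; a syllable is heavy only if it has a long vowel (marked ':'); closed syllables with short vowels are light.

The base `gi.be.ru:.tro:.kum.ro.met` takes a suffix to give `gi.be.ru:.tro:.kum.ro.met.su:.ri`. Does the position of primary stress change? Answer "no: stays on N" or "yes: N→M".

yes: 5→8

Base `gi.be.ru:.tro:.kum.ro.met` (7 syllables):
  Weights: 5 kum L, 6 ro L, 7 met L.
  The penult (syllable 6, ro) is light, so stress falls on the antepenult (syllable 5, kum).
  → primary stress on syllable 5.
Suffixed `gi.be.ru:.tro:.kum.ro.met.su:.ri` (9 syllables):
  Weights: 7 met L, 8 su: H, 9 ri L.
  The penult (syllable 8, su:) is heavy, so it takes stress.
  → primary stress on syllable 8.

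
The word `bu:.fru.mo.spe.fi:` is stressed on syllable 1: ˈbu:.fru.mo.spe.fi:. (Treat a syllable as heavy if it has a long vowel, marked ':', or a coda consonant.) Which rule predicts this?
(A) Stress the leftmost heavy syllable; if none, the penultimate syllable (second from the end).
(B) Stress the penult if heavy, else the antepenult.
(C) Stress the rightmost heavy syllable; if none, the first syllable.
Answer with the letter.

A

Rule A → syllable 1 ✓.
Rule B → syllable 3 (observed: 1).
Rule C → syllable 5 (observed: 1).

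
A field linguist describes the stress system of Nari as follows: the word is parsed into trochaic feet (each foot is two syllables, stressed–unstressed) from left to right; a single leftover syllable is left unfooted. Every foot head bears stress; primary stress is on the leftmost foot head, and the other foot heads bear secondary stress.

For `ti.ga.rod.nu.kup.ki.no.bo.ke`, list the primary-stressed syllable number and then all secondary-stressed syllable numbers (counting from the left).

primary 1, secondary 3, 5, 7

Parse left to right into trochaic (ˈσσ) feet: (ˈti.ga) (ˈrod.nu) (ˈkup.ki) (ˈno.bo) ke. Syllable 9 is left unfooted.
Foot heads (stressed positions): 1, 3, 5, 7.
End Rule Leftmost: primary stress on the leftmost head = syllable 1.
Secondary stress on 3, 5, 7: ˈti.ga.ˌrod.nu.ˌkup.ki.ˌno.bo.ke.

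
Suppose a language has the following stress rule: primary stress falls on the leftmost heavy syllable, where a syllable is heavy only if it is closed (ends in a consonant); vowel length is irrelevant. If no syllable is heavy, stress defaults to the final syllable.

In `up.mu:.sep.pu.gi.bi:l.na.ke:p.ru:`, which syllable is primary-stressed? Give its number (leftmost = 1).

1

Weights: 1 up H, 2 mu: L, 3 sep H, 4 pu L, 5 gi L, 6 bi:l H, 7 na L, 8 ke:p H, 9 ru: L.
Heavy syllables in the domain: 1, 3, 6, 8. The leftmost is syllable 1 (up).
Primary stress: syllable 1 → ˈup.mu:.sep.pu.gi.bi:l.na.ke:p.ru:.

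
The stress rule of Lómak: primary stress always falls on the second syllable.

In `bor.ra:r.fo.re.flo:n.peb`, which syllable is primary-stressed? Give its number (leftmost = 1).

The word has 6 syllables; the second syllable is syllable 2 (ra:r).
Primary stress: syllable 2 → bor.ˈra:r.fo.re.flo:n.peb.

2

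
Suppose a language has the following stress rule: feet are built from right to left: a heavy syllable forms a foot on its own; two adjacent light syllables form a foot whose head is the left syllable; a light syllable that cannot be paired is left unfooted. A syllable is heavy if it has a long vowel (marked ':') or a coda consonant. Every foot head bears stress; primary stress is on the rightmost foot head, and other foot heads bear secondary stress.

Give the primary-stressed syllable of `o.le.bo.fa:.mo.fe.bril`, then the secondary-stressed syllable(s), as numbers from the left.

Weights: 1 o L, 2 le L, 3 bo L, 4 fa: H, 5 mo L, 6 fe L, 7 bril H.
Parse right to left (heavy = foot alone; LL = one foot; stranded L unfooted): o (ˈle.bo) (ˈfa:) (ˈmo.fe) (ˈbril).
Foot heads: 2, 4, 5, 7.
Primary stress on the rightmost head = syllable 7.
Secondary stress on 2, 4, 5: o.ˌle.bo.ˌfa:.ˌmo.fe.ˈbril.

primary 7, secondary 2, 4, 5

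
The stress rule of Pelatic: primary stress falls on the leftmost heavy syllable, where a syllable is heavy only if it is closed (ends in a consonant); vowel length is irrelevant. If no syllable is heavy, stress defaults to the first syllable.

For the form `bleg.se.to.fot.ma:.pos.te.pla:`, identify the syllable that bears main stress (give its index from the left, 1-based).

1

Weights: 1 bleg H, 2 se L, 3 to L, 4 fot H, 5 ma: L, 6 pos H, 7 te L, 8 pla: L.
Heavy syllables in the domain: 1, 4, 6. The leftmost is syllable 1 (bleg).
Primary stress: syllable 1 → ˈbleg.se.to.fot.ma:.pos.te.pla:.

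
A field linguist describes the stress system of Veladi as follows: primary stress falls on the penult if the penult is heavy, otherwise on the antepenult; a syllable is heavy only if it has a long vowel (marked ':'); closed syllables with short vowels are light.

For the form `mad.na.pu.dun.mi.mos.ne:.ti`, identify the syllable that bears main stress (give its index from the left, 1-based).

Weights: 6 mos L, 7 ne: H, 8 ti L.
The penult (syllable 7, ne:) is heavy, so it takes stress.
Primary stress: syllable 7 → mad.na.pu.dun.mi.mos.ˈne:.ti.

7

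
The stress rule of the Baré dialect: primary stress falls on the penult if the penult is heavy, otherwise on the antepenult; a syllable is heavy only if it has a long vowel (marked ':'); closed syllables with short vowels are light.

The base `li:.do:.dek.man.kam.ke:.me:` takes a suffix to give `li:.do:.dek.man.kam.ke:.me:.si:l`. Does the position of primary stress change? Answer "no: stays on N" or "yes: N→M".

yes: 6→7

Base `li:.do:.dek.man.kam.ke:.me:` (7 syllables):
  Weights: 5 kam L, 6 ke: H, 7 me: H.
  The penult (syllable 6, ke:) is heavy, so it takes stress.
  → primary stress on syllable 6.
Suffixed `li:.do:.dek.man.kam.ke:.me:.si:l` (8 syllables):
  Weights: 6 ke: H, 7 me: H, 8 si:l H.
  The penult (syllable 7, me:) is heavy, so it takes stress.
  → primary stress on syllable 7.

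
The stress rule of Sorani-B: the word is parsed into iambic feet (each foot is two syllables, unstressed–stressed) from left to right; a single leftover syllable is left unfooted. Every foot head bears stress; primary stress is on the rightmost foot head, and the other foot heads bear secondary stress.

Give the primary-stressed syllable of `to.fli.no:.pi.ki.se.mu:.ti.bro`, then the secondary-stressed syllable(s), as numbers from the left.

primary 8, secondary 2, 4, 6

Parse left to right into iambic (σˈσ) feet: (to.ˈfli) (no:.ˈpi) (ki.ˈse) (mu:.ˈti) bro. Syllable 9 is left unfooted.
Foot heads (stressed positions): 2, 4, 6, 8.
End Rule Rightmost: primary stress on the rightmost head = syllable 8.
Secondary stress on 2, 4, 6: to.ˌfli.no:.ˌpi.ki.ˌse.mu:.ˈti.bro.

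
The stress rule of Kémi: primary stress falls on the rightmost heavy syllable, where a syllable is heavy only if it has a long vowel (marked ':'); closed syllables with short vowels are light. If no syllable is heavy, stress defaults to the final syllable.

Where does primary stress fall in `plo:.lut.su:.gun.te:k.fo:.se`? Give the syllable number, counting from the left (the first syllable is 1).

6

Weights: 1 plo: H, 2 lut L, 3 su: H, 4 gun L, 5 te:k H, 6 fo: H, 7 se L.
Heavy syllables in the domain: 1, 3, 5, 6. The rightmost is syllable 6 (fo:).
Primary stress: syllable 6 → plo:.lut.su:.gun.te:k.ˈfo:.se.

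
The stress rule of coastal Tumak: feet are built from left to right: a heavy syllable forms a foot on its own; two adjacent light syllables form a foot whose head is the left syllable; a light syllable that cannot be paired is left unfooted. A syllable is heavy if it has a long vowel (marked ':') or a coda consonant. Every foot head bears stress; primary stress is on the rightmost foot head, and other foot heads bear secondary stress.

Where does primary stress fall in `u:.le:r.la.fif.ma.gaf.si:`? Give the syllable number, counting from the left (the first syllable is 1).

Weights: 1 u: H, 2 le:r H, 3 la L, 4 fif H, 5 ma L, 6 gaf H, 7 si: H.
Parse left to right (heavy = foot alone; LL = one foot; stranded L unfooted): (ˈu:) (ˈle:r) la (ˈfif) ma (ˈgaf) (ˈsi:).
Foot heads: 1, 2, 4, 6, 7.
Primary stress on the rightmost head = syllable 7.
Primary stress: syllable 7 → u:.le:r.la.fif.ma.gaf.ˈsi:.

7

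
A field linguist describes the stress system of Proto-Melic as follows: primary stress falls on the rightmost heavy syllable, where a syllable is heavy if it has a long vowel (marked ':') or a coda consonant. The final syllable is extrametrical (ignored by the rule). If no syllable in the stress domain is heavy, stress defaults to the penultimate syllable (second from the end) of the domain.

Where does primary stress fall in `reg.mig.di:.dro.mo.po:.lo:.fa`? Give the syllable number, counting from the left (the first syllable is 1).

The final syllable (8, fa) is extrametrical; the stress domain is syllables 1–7.
Weights: 1 reg H, 2 mig H, 3 di: H, 4 dro L, 5 mo L, 6 po: H, 7 lo: H.
Heavy syllables in the domain: 1, 2, 3, 6, 7. The rightmost is syllable 7 (lo:).
Primary stress: syllable 7 → reg.mig.di:.dro.mo.po:.ˈlo:.fa.

7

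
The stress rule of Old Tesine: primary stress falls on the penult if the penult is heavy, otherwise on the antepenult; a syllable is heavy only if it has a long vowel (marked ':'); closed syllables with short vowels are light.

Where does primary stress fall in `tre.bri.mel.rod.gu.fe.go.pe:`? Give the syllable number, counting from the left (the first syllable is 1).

Weights: 6 fe L, 7 go L, 8 pe: H.
The penult (syllable 7, go) is light, so stress falls on the antepenult (syllable 6, fe).
Primary stress: syllable 6 → tre.bri.mel.rod.gu.ˈfe.go.pe:.

6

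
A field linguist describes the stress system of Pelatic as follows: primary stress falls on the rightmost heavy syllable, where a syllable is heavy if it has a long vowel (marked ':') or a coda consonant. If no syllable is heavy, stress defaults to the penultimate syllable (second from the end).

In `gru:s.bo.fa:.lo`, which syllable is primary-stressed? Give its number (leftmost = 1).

3

Weights: 1 gru:s H, 2 bo L, 3 fa: H, 4 lo L.
Heavy syllables in the domain: 1, 3. The rightmost is syllable 3 (fa:).
Primary stress: syllable 3 → gru:s.bo.ˈfa:.lo.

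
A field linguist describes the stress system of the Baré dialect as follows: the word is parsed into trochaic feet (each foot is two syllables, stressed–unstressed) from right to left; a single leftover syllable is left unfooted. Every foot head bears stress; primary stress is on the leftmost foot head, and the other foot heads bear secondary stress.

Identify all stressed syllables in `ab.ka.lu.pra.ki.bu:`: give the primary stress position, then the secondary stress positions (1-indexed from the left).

Parse right to left into trochaic (ˈσσ) feet: (ˈab.ka) (ˈlu.pra) (ˈki.bu:).
Foot heads (stressed positions): 1, 3, 5.
End Rule Leftmost: primary stress on the leftmost head = syllable 1.
Secondary stress on 3, 5: ˈab.ka.ˌlu.pra.ˌki.bu:.

primary 1, secondary 3, 5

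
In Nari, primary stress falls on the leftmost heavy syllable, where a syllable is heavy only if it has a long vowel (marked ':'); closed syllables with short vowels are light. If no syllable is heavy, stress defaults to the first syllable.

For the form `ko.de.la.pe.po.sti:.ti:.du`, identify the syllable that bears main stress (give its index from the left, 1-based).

6

Weights: 1 ko L, 2 de L, 3 la L, 4 pe L, 5 po L, 6 sti: H, 7 ti: H, 8 du L.
Heavy syllables in the domain: 6, 7. The leftmost is syllable 6 (sti:).
Primary stress: syllable 6 → ko.de.la.pe.po.ˈsti:.ti:.du.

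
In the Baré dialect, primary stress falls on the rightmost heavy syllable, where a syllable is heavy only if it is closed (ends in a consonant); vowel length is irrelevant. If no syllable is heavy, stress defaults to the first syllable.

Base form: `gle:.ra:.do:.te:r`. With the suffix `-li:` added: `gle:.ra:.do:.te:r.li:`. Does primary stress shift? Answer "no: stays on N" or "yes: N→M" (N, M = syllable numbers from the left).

no: stays on 4

Base `gle:.ra:.do:.te:r` (4 syllables):
  Weights: 1 gle: L, 2 ra: L, 3 do: L, 4 te:r H.
  Heavy syllables in the domain: 4. The rightmost is syllable 4 (te:r).
  → primary stress on syllable 4.
Suffixed `gle:.ra:.do:.te:r.li:` (5 syllables):
  Weights: 1 gle: L, 2 ra: L, 3 do: L, 4 te:r H, 5 li: L.
  Heavy syllables in the domain: 4. The rightmost is syllable 4 (te:r).
  → primary stress on syllable 4.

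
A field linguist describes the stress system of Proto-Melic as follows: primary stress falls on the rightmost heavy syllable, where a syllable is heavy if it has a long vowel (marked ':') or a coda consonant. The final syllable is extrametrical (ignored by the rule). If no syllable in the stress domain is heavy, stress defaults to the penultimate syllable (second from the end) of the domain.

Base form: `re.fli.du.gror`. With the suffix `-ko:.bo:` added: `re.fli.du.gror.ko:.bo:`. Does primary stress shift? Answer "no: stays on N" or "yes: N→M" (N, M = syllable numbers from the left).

yes: 2→5

Base `re.fli.du.gror` (4 syllables):
  The final syllable (4, gror) is extrametrical; the stress domain is syllables 1–3.
  Weights: 1 re L, 2 fli L, 3 du L.
  No heavy syllable in the domain; default to the penultimate syllable (second from the end) of the domain = syllable 2.
  → primary stress on syllable 2.
Suffixed `re.fli.du.gror.ko:.bo:` (6 syllables):
  The final syllable (6, bo:) is extrametrical; the stress domain is syllables 1–5.
  Weights: 1 re L, 2 fli L, 3 du L, 4 gror H, 5 ko: H.
  Heavy syllables in the domain: 4, 5. The rightmost is syllable 5 (ko:).
  → primary stress on syllable 5.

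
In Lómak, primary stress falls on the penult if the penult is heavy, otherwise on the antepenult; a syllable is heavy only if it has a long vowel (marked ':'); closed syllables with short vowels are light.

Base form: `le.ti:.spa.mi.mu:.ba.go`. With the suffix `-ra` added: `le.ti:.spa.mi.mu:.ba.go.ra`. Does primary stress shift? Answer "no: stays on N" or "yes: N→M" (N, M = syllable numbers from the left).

yes: 5→6

Base `le.ti:.spa.mi.mu:.ba.go` (7 syllables):
  Weights: 5 mu: H, 6 ba L, 7 go L.
  The penult (syllable 6, ba) is light, so stress falls on the antepenult (syllable 5, mu:).
  → primary stress on syllable 5.
Suffixed `le.ti:.spa.mi.mu:.ba.go.ra` (8 syllables):
  Weights: 6 ba L, 7 go L, 8 ra L.
  The penult (syllable 7, go) is light, so stress falls on the antepenult (syllable 6, ba).
  → primary stress on syllable 6.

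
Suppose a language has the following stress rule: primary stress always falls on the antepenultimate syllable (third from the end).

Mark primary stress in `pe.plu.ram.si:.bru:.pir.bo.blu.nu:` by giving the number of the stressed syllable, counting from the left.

7

The word has 9 syllables; the antepenultimate syllable (third from the end) is syllable 7 (bo).
Primary stress: syllable 7 → pe.plu.ram.si:.bru:.pir.ˈbo.blu.nu:.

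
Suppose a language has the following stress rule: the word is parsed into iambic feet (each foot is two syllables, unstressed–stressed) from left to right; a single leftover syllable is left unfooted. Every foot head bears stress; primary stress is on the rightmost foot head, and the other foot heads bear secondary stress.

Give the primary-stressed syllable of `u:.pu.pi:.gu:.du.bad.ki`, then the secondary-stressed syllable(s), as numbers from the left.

primary 6, secondary 2, 4

Parse left to right into iambic (σˈσ) feet: (u:.ˈpu) (pi:.ˈgu:) (du.ˈbad) ki. Syllable 7 is left unfooted.
Foot heads (stressed positions): 2, 4, 6.
End Rule Rightmost: primary stress on the rightmost head = syllable 6.
Secondary stress on 2, 4: u:.ˌpu.pi:.ˌgu:.du.ˈbad.ki.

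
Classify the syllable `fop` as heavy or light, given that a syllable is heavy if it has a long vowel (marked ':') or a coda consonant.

`fop`: short vowel, closed (coda /p/). Closed → heavy.

heavy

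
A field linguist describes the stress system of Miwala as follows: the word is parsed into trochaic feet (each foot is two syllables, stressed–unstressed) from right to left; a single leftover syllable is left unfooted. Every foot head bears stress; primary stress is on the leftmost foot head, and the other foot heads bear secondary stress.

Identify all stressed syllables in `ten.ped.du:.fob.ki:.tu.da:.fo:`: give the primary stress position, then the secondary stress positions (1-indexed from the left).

Parse right to left into trochaic (ˈσσ) feet: (ˈten.ped) (ˈdu:.fob) (ˈki:.tu) (ˈda:.fo:).
Foot heads (stressed positions): 1, 3, 5, 7.
End Rule Leftmost: primary stress on the leftmost head = syllable 1.
Secondary stress on 3, 5, 7: ˈten.ped.ˌdu:.fob.ˌki:.tu.ˌda:.fo:.

primary 1, secondary 3, 5, 7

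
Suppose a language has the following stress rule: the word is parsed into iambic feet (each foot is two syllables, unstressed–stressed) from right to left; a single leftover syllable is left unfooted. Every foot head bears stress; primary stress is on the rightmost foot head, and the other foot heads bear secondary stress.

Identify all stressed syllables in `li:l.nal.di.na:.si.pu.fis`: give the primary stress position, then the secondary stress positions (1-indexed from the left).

Parse right to left into iambic (σˈσ) feet: li:l (nal.ˈdi) (na:.ˈsi) (pu.ˈfis). Syllable 1 is left unfooted.
Foot heads (stressed positions): 3, 5, 7.
End Rule Rightmost: primary stress on the rightmost head = syllable 7.
Secondary stress on 3, 5: li:l.nal.ˌdi.na:.ˌsi.pu.ˈfis.

primary 7, secondary 3, 5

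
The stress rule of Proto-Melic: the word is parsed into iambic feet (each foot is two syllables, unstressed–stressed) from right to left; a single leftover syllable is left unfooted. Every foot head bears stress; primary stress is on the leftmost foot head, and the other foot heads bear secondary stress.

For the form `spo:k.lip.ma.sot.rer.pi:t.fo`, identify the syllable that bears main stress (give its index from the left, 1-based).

Parse right to left into iambic (σˈσ) feet: spo:k (lip.ˈma) (sot.ˈrer) (pi:t.ˈfo). Syllable 1 is left unfooted.
Foot heads (stressed positions): 3, 5, 7.
End Rule Leftmost: primary stress on the leftmost head = syllable 3.
Primary stress: syllable 3 → spo:k.lip.ˈma.sot.rer.pi:t.fo.

3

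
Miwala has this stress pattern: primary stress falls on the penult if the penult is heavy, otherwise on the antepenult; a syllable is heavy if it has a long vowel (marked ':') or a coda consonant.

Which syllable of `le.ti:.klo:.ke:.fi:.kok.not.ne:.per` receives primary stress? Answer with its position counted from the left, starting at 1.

Weights: 7 not H, 8 ne: H, 9 per H.
The penult (syllable 8, ne:) is heavy, so it takes stress.
Primary stress: syllable 8 → le.ti:.klo:.ke:.fi:.kok.not.ˈne:.per.

8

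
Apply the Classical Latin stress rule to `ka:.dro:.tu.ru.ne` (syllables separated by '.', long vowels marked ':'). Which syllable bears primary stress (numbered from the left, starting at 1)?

3

Classical Latin: stress the penult if heavy (long vowel or closed), else the antepenult.
Weights: 3 tu L, 4 ru L, 5 ne L.
The penult (syllable 4, ru) is light, so stress falls on the antepenult (syllable 3, tu).
Stress on syllable 3: ka:.dro:.ˈtu.ru.ne.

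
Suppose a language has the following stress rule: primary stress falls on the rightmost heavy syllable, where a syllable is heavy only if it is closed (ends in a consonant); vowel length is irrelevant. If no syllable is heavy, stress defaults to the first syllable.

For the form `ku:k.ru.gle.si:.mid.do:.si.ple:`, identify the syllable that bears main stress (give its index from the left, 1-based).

Weights: 1 ku:k H, 2 ru L, 3 gle L, 4 si: L, 5 mid H, 6 do: L, 7 si L, 8 ple: L.
Heavy syllables in the domain: 1, 5. The rightmost is syllable 5 (mid).
Primary stress: syllable 5 → ku:k.ru.gle.si:.ˈmid.do:.si.ple:.

5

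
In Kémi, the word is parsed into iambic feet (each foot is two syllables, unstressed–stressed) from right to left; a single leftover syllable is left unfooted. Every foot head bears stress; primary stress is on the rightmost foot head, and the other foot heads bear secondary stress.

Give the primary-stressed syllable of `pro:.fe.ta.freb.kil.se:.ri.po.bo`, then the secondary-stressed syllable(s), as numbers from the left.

Parse right to left into iambic (σˈσ) feet: pro: (fe.ˈta) (freb.ˈkil) (se:.ˈri) (po.ˈbo). Syllable 1 is left unfooted.
Foot heads (stressed positions): 3, 5, 7, 9.
End Rule Rightmost: primary stress on the rightmost head = syllable 9.
Secondary stress on 3, 5, 7: pro:.fe.ˌta.freb.ˌkil.se:.ˌri.po.ˈbo.

primary 9, secondary 3, 5, 7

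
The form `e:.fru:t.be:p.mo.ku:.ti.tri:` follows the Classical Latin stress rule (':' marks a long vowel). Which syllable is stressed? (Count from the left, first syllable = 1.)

Classical Latin: stress the penult if heavy (long vowel or closed), else the antepenult.
Weights: 5 ku: H, 6 ti L, 7 tri: H.
The penult (syllable 6, ti) is light, so stress falls on the antepenult (syllable 5, ku:).
Stress on syllable 5: e:.fru:t.be:p.mo.ˈku:.ti.tri:.

5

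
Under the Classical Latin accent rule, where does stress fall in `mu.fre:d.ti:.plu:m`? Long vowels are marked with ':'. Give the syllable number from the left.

Classical Latin: stress the penult if heavy (long vowel or closed), else the antepenult.
Weights: 2 fre:d H, 3 ti: H, 4 plu:m H.
The penult (syllable 3, ti:) is heavy, so it takes stress.
Stress on syllable 3: mu.fre:d.ˈti:.plu:m.

3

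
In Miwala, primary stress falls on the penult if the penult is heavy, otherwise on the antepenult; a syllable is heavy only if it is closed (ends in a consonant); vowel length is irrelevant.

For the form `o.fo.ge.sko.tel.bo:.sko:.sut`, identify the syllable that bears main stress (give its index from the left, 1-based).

Weights: 6 bo: L, 7 sko: L, 8 sut H.
The penult (syllable 7, sko:) is light, so stress falls on the antepenult (syllable 6, bo:).
Primary stress: syllable 6 → o.fo.ge.sko.tel.ˈbo:.sko:.sut.

6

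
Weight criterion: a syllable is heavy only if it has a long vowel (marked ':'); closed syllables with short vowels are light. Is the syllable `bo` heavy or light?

`bo`: short vowel, open (no coda). Short vowel → light.

light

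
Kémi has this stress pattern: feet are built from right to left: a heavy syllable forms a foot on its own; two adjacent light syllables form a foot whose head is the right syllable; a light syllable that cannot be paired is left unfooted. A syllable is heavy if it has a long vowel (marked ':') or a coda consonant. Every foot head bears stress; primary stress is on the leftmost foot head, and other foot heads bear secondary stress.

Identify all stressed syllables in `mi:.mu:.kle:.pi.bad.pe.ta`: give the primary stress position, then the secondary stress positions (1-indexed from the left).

primary 1, secondary 2, 3, 5, 7

Weights: 1 mi: H, 2 mu: H, 3 kle: H, 4 pi L, 5 bad H, 6 pe L, 7 ta L.
Parse right to left (heavy = foot alone; LL = one foot; stranded L unfooted): (ˈmi:) (ˈmu:) (ˈkle:) pi (ˈbad) (pe.ˈta).
Foot heads: 1, 2, 3, 5, 7.
Primary stress on the leftmost head = syllable 1.
Secondary stress on 2, 3, 5, 7: ˈmi:.ˌmu:.ˌkle:.pi.ˌbad.pe.ˌta.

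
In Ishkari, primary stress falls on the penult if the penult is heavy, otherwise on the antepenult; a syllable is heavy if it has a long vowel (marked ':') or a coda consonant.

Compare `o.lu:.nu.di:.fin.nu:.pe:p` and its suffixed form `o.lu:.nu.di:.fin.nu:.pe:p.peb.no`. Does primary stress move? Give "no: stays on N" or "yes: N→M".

yes: 6→8

Base `o.lu:.nu.di:.fin.nu:.pe:p` (7 syllables):
  Weights: 5 fin H, 6 nu: H, 7 pe:p H.
  The penult (syllable 6, nu:) is heavy, so it takes stress.
  → primary stress on syllable 6.
Suffixed `o.lu:.nu.di:.fin.nu:.pe:p.peb.no` (9 syllables):
  Weights: 7 pe:p H, 8 peb H, 9 no L.
  The penult (syllable 8, peb) is heavy, so it takes stress.
  → primary stress on syllable 8.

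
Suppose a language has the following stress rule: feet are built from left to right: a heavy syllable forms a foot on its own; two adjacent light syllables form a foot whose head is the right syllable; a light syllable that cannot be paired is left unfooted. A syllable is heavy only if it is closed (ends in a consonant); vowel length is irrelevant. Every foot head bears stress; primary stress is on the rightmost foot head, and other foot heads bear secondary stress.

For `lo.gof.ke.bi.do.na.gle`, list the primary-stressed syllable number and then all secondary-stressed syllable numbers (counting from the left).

primary 6, secondary 2, 4

Weights: 1 lo L, 2 gof H, 3 ke L, 4 bi L, 5 do L, 6 na L, 7 gle L.
Parse left to right (heavy = foot alone; LL = one foot; stranded L unfooted): lo (ˈgof) (ke.ˈbi) (do.ˈna) gle.
Foot heads: 2, 4, 6.
Primary stress on the rightmost head = syllable 6.
Secondary stress on 2, 4: lo.ˌgof.ke.ˌbi.do.ˈna.gle.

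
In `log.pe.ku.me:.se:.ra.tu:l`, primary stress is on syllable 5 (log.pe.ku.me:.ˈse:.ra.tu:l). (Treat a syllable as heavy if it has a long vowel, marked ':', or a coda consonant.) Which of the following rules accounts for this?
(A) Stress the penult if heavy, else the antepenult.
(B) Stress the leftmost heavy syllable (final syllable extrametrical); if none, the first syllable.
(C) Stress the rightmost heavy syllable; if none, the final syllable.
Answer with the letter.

A

Rule A → syllable 5 ✓.
Rule B → syllable 1 (observed: 5).
Rule C → syllable 7 (observed: 5).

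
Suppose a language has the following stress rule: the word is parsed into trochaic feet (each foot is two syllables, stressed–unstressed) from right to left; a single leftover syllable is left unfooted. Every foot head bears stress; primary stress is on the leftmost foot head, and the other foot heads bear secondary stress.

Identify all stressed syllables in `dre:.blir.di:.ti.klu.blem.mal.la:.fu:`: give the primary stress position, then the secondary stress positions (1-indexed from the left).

Parse right to left into trochaic (ˈσσ) feet: dre: (ˈblir.di:) (ˈti.klu) (ˈblem.mal) (ˈla:.fu:). Syllable 1 is left unfooted.
Foot heads (stressed positions): 2, 4, 6, 8.
End Rule Leftmost: primary stress on the leftmost head = syllable 2.
Secondary stress on 4, 6, 8: dre:.ˈblir.di:.ˌti.klu.ˌblem.mal.ˌla:.fu:.

primary 2, secondary 4, 6, 8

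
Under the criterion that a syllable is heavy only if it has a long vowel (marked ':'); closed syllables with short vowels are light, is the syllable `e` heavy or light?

light

`e`: short vowel, open (no coda). Short vowel → light.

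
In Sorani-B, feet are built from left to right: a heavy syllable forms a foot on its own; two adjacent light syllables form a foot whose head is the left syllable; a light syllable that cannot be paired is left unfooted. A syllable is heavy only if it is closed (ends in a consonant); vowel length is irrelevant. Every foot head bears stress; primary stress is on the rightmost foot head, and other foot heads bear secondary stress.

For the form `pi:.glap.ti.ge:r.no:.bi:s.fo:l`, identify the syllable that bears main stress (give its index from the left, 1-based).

Weights: 1 pi: L, 2 glap H, 3 ti L, 4 ge:r H, 5 no: L, 6 bi:s H, 7 fo:l H.
Parse left to right (heavy = foot alone; LL = one foot; stranded L unfooted): pi: (ˈglap) ti (ˈge:r) no: (ˈbi:s) (ˈfo:l).
Foot heads: 2, 4, 6, 7.
Primary stress on the rightmost head = syllable 7.
Primary stress: syllable 7 → pi:.glap.ti.ge:r.no:.bi:s.ˈfo:l.

7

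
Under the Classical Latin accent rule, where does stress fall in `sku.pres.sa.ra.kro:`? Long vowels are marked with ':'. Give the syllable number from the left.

Classical Latin: stress the penult if heavy (long vowel or closed), else the antepenult.
Weights: 3 sa L, 4 ra L, 5 kro: H.
The penult (syllable 4, ra) is light, so stress falls on the antepenult (syllable 3, sa).
Stress on syllable 3: sku.pres.ˈsa.ra.kro:.

3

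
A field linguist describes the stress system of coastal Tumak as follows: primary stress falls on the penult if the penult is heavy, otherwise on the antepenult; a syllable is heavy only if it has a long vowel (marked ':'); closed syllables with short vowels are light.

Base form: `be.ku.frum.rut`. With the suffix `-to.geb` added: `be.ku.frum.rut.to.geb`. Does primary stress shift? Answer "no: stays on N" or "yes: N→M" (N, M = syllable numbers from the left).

Base `be.ku.frum.rut` (4 syllables):
  Weights: 2 ku L, 3 frum L, 4 rut L.
  The penult (syllable 3, frum) is light, so stress falls on the antepenult (syllable 2, ku).
  → primary stress on syllable 2.
Suffixed `be.ku.frum.rut.to.geb` (6 syllables):
  Weights: 4 rut L, 5 to L, 6 geb L.
  The penult (syllable 5, to) is light, so stress falls on the antepenult (syllable 4, rut).
  → primary stress on syllable 4.

yes: 2→4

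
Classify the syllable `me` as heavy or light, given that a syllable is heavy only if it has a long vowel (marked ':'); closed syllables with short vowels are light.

`me`: short vowel, open (no coda). Short vowel → light.

light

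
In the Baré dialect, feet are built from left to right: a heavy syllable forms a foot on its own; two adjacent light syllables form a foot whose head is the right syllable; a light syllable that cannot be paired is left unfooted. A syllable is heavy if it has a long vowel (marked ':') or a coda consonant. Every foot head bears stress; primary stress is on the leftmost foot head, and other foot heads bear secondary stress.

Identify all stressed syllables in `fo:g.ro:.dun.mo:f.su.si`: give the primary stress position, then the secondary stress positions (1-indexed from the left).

primary 1, secondary 2, 3, 4, 6

Weights: 1 fo:g H, 2 ro: H, 3 dun H, 4 mo:f H, 5 su L, 6 si L.
Parse left to right (heavy = foot alone; LL = one foot; stranded L unfooted): (ˈfo:g) (ˈro:) (ˈdun) (ˈmo:f) (su.ˈsi).
Foot heads: 1, 2, 3, 4, 6.
Primary stress on the leftmost head = syllable 1.
Secondary stress on 2, 3, 4, 6: ˈfo:g.ˌro:.ˌdun.ˌmo:f.su.ˌsi.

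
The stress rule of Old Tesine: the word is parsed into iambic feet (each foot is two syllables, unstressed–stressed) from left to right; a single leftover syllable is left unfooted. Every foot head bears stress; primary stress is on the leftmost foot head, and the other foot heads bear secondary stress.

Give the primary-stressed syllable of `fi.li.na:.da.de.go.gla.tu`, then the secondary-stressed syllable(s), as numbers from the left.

primary 2, secondary 4, 6, 8

Parse left to right into iambic (σˈσ) feet: (fi.ˈli) (na:.ˈda) (de.ˈgo) (gla.ˈtu).
Foot heads (stressed positions): 2, 4, 6, 8.
End Rule Leftmost: primary stress on the leftmost head = syllable 2.
Secondary stress on 4, 6, 8: fi.ˈli.na:.ˌda.de.ˌgo.gla.ˌtu.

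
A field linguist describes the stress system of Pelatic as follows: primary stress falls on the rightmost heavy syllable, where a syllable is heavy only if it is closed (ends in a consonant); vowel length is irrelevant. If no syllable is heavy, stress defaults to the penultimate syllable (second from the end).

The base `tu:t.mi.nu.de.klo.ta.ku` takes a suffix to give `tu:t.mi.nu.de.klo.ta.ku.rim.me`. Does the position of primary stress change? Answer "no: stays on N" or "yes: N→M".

Base `tu:t.mi.nu.de.klo.ta.ku` (7 syllables):
  Weights: 1 tu:t H, 2 mi L, 3 nu L, 4 de L, 5 klo L, 6 ta L, 7 ku L.
  Heavy syllables in the domain: 1. The rightmost is syllable 1 (tu:t).
  → primary stress on syllable 1.
Suffixed `tu:t.mi.nu.de.klo.ta.ku.rim.me` (9 syllables):
  Weights: 1 tu:t H, 2 mi L, 3 nu L, 4 de L, 5 klo L, 6 ta L, 7 ku L, 8 rim H, 9 me L.
  Heavy syllables in the domain: 1, 8. The rightmost is syllable 8 (rim).
  → primary stress on syllable 8.

yes: 1→8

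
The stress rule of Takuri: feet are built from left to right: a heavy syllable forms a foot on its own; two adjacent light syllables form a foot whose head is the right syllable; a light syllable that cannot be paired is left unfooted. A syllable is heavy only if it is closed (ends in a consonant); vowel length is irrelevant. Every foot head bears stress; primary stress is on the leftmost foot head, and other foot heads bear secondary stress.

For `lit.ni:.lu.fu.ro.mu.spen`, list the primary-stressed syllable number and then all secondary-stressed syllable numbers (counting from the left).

Weights: 1 lit H, 2 ni: L, 3 lu L, 4 fu L, 5 ro L, 6 mu L, 7 spen H.
Parse left to right (heavy = foot alone; LL = one foot; stranded L unfooted): (ˈlit) (ni:.ˈlu) (fu.ˈro) mu (ˈspen).
Foot heads: 1, 3, 5, 7.
Primary stress on the leftmost head = syllable 1.
Secondary stress on 3, 5, 7: ˈlit.ni:.ˌlu.fu.ˌro.mu.ˌspen.

primary 1, secondary 3, 5, 7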